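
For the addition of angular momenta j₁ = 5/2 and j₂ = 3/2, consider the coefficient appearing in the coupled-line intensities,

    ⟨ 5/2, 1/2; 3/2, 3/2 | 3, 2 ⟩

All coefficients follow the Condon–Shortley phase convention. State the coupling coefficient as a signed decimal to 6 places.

√[7·1!4!2!/8! · 3!2!3!0!5!1!] = √(72)
  +(−1)^1/∏(1,0,1,2,3,0)! = -1/12  (running -1/12)
⟨..|..⟩ = √(72)·(-1/12) = -0.707107

−√(1/2) = -0.707107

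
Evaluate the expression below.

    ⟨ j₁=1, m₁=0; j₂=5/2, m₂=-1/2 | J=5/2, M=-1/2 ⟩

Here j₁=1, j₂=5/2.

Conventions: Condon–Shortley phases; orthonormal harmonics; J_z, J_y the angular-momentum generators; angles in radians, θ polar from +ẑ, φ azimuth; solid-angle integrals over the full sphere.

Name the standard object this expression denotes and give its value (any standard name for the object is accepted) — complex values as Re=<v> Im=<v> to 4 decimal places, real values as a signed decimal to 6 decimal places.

Clebsch–Gordan coefficient, +√(1/35) ≈ +0.169031

This is a Clebsch–Gordan (vector-coupling) coefficient.
j₁+j₂−J=1  J+j₁−j₂=1  J−j₁+j₂=4  j₁+j₂+J+1=7
(j₁±m₁, j₂±m₂, J±M) = (1,1,2,3,2,3)
P² = 144/35
sum k=0..1:
  [0] +1/4 = 1/4
  [1] −1/6 = -1/6
S = 1/12
C² = P²·S² = 1/35 ; C = +0.169031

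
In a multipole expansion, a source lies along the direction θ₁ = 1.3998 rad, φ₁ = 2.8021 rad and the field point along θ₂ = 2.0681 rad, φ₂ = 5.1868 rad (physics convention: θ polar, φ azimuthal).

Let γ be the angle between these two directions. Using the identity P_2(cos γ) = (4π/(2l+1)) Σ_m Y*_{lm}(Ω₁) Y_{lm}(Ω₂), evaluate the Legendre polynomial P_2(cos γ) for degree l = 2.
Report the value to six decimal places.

0.257805

Addition theorem: P_2(cos γ) = (4π/5) Σ_m Y*_{lm}(Ω₁) Y_{lm}(Ω₂), m = −2…2:
  term(m=-2) = +0.006377+0.111731i   from Y*(Ω₁)=+0.291898-0.235557i, Y(Ω₂)=-0.173839+0.242490i
  term(m=-1) = +0.030504+0.028813i   from Y*(Ω₁)=-0.122149+0.043139i, Y(Ω₂)=-0.147966-0.288137i
  term(m=+0) = +0.028816+0.000000i   from Y*(Ω₁)=-0.287994-0.000000i, Y(Ω₂)=-0.100057+0.000000i
  term(m=+1) = +0.030504-0.028813i   from Y*(Ω₁)=+0.122149+0.043139i, Y(Ω₂)=+0.147966-0.288137i
  term(m=+2) = +0.006377-0.111731i   from Y*(Ω₁)=+0.291898+0.235557i, Y(Ω₂)=-0.173839-0.242490i
Σ over m = +0.102577+0.000000i; ×(4π/5) → +0.257805+0.000000i. Real part: 0.257805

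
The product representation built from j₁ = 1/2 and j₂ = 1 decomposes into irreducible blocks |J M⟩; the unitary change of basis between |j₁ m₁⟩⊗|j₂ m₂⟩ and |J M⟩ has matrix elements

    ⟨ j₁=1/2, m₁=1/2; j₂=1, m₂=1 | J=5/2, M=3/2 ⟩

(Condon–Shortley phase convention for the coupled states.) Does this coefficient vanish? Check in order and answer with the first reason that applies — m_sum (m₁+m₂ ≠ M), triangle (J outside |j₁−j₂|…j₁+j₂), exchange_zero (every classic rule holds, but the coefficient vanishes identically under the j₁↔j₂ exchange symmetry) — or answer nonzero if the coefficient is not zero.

triangle

m-sum: m₁+m₂ = 1/2+1 = 3/2, M = 3/2  ✓
triangle: need |j₁−j₂| ≤ J ≤ j₁+j₂, i.e. J ∈ [1/2, 3/2]; J = 5/2 is outside ✗ ⇒ coefficient is 0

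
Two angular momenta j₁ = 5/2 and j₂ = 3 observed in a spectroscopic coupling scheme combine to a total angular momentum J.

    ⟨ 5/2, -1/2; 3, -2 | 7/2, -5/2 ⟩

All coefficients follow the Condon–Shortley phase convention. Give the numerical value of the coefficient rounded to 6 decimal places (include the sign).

-0.178174  (= −√(2/63))

triangle: 2!*3!*4!/10! = 288/3628800
(j±m)!: 2!*3!*1!*5!*1!*6! = 1036800
prefactor² = (2J+1)*Δ*N² = 4608/7
  k=0: +1/(0!*2!*3!*1!*0!*3!) = 1/72
  k=1: −1/(1!*1!*2!*0!*1!*4!) = -1/48
Σ = -1/144  ⇒  CG² = 4608/7*(-1/144)² = 2/63
CG = −√(2/63) = -0.178174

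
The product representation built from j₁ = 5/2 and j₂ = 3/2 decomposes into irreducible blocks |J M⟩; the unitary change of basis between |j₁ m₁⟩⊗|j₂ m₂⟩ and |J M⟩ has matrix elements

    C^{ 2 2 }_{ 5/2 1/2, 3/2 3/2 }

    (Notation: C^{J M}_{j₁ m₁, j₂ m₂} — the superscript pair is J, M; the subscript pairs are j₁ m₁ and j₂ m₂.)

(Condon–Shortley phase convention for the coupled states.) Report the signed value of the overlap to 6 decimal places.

√[5·2!3!1!/7! · 3!2!3!0!4!0!] = √(144/7)
  +(−1)^2/∏(2,0,0,1,3,0)! = 1/12  (running 1/12)
⟨..|..⟩ = √(144/7)·(1/12) = +0.377964

+0.377964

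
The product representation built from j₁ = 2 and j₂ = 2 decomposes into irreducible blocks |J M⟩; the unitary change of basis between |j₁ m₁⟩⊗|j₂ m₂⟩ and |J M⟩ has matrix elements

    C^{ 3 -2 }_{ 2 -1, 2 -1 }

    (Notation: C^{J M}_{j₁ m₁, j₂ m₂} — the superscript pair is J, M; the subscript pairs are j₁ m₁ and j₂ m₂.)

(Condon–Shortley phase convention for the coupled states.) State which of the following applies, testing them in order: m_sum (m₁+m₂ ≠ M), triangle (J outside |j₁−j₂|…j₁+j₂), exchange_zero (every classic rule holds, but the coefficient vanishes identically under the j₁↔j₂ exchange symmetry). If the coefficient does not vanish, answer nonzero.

exchange_zero

m-sum: m₁+m₂ = -1+(-1) = -2, M = -2  ✓
triangle: |j₁−j₂| = 0 ≤ J = 3 ≤ j₁+j₂ = 4  ✓
exchange: j₁=j₂ and m₁=m₂, and (−1)^(j₁+j₂−J) = (−1)^1 = −1 forces ⟨j₁m₁;j₂m₂|JM⟩ = −⟨j₂m₂;j₁m₁|JM⟩ = −⟨j₁m₁;j₂m₂|JM⟩ ⇒ the coefficient vanishes identically
Racah sum check: Σ_k collapses to 0 ⇒ CG = 0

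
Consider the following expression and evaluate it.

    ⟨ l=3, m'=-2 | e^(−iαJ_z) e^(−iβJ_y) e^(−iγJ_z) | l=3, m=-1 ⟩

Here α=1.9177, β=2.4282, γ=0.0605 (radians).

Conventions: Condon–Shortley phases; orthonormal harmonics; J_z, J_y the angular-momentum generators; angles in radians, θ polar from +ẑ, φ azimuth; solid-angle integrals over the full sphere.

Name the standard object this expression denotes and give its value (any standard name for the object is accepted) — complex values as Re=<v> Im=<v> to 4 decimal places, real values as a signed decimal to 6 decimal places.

This is a Wigner D-matrix element — the rotation-matrix element ⟨l m'| R(α,β,γ) |l m⟩ in the angular-momentum basis.
Split into d^3_{-2,-1}(β=2.4282) × two z-phases.
c=cos(2.428200/2)=0.349180, s=sin(2.428200/2)=0.937056; N=√[1·120·2·24]=75.894664
Admissible k: 1..2 (factorial args all ≥0)
  k=1: (−1)^0·75.8947/(24)·0.3492^5·0.9371^1 = +0.015382
  k=2: (−1)^1·75.8947/(12)·0.3492^3·0.9371^3 = -0.221552
d^3_{-2,-1}(2.4282) = +0.015382 -0.221552 = -0.206170
D = (-0.768817-0.639469i)·(-0.206170)·(+0.998170+0.060463i) = +0.150245+0.141182i

Wigner D-matrix element, Re=0.1502 Im=0.1412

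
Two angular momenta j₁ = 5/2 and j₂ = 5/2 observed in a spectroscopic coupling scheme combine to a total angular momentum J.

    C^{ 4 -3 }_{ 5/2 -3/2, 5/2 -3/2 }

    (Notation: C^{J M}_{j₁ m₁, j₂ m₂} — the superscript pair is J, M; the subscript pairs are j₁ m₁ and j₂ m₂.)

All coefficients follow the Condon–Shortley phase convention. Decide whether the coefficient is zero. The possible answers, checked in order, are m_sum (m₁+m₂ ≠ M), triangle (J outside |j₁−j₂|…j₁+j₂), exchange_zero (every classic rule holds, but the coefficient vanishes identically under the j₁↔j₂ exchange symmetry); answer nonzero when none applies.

m-sum: m₁+m₂ = -3/2+(-3/2) = -3, M = -3  ✓
triangle: |j₁−j₂| = 0 ≤ J = 4 ≤ j₁+j₂ = 5  ✓
exchange: j₁=j₂ and m₁=m₂, and (−1)^(j₁+j₂−J) = (−1)^1 = −1 forces ⟨j₁m₁;j₂m₂|JM⟩ = −⟨j₂m₂;j₁m₁|JM⟩ = −⟨j₁m₁;j₂m₂|JM⟩ ⇒ the coefficient vanishes identically
Racah sum check: Σ_k collapses to 0 ⇒ CG = 0

exchange_zero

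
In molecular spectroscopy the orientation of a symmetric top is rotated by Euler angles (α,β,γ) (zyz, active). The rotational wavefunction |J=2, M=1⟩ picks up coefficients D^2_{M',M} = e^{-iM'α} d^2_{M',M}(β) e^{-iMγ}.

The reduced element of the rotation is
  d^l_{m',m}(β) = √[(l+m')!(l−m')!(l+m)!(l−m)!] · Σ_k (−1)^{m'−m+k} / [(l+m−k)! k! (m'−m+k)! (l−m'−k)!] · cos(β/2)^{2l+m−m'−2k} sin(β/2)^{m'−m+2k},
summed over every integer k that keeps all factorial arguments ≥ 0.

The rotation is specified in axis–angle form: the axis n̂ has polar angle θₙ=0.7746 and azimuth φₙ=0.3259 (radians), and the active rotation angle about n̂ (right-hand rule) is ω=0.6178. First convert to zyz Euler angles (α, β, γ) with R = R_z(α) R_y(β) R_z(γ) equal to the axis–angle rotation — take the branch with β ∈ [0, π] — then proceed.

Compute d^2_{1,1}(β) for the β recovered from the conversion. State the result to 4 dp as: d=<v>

Axis–angle → zyz. n̂ = (sinθₙcosφₙ, sinθₙsinφₙ, cosθₙ) = (+0.662614, +0.223931, +0.714701), ω = 0.6178.
R = I cosω + sinω [n̂]ₓ + (1−cosω) n̂n̂ᵀ gives
  R = [+0.896312, -0.386558, +0.217248; +0.441413, +0.824424, -0.354232; -0.042173, +0.413398, +0.909573]
β = atan2(√(R₁₃²+R₂₃²), R₃₃) = 0.428540; α = atan2(R₂₃, R₁₃) mod 2π = 5.262525; γ = atan2(R₃₂, −R₃₁) mod 2π = 1.469133
d^2_{1,1}(β=0.4285) via the finite sum:
c=cos(0.428540/2)=0.977132, s=sin(0.428540/2)=0.212634; N=√[6·1·6·1]=6.000000
k∈{0,1} keeps every argument non-negative
  k=0: (−1)^0·6.0000/(6)·0.9771^4·0.2126^0 = +0.911617
  k=1: (−1)^1·6.0000/(2)·0.9771^2·0.2126^2 = -0.129507
d^2_{1,1}(0.4285) = +0.911617 -0.129507 = +0.782110

d=0.7821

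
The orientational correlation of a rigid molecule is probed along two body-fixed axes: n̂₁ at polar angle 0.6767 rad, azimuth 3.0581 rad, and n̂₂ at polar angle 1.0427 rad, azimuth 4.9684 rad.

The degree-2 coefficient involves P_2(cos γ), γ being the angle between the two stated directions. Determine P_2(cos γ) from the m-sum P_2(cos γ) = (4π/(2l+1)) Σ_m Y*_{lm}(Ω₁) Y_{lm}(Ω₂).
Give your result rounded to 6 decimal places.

Term-by-term m-sum for l=2 (normalisation 4π/5 = 2.513274):
  term(m=-2) = (-0.033973, 0.027417)   from Y*(Ω₁)=(0.149373, -0.025178), Y(Ω₂)=(-0.251238, 0.141200)
  term(m=-1) = (-0.042236, -0.119587)   from Y*(Ω₁)=(-0.375868, 0.031455), Y(Ω₂)=(0.085146, 0.325288)
  term(m=+0) = (-0.019520, 0.000000)   from Y*(Ω₁)=(0.259735, -0.000000), Y(Ω₂)=(-0.075153, 0.000000)
  term(m=+1) = (-0.042236, 0.119587)   from Y*(Ω₁)=(0.375868, 0.031455), Y(Ω₂)=(-0.085146, 0.325288)
  term(m=+2) = (-0.033973, -0.027417)   from Y*(Ω₁)=(0.149373, 0.025178), Y(Ω₂)=(-0.251238, -0.141200)
Total Σ_m = (-0.171937, 0.000000). Multiply by 2.513274: (-0.432125, 0.000000). P_2(cos γ) = -0.432125

-0.432125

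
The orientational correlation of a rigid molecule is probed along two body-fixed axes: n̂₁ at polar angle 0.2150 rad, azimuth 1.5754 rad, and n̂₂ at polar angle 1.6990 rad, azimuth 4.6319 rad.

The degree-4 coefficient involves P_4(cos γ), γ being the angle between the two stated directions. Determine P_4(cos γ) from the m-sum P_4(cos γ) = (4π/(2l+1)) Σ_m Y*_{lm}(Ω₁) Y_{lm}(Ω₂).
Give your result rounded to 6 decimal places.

Term-by-term m-sum for l=4 (normalisation 4π/9 = 1.396263):
  m=-4: (0.000917, 0.000017) × (0.406183, 0.135487) = (0.000370, 0.000131)  (running Σ = (0.000370, 0.000131))
  m=-3: (0.000164, -0.011874) × (-0.037333, 0.151593) = (0.001794, 0.000468)  (running Σ = (0.002164, 0.000599))
  m=-2: (-0.086504, -0.000796) × (0.287636, 0.046707) = (-0.024844, -0.004269)  (running Σ = (-0.022681, -0.003670))
  m=-1: (-0.001671, 0.363010) × (-0.013918, 0.172543) = (-0.062612, -0.005341)  (running Σ = (-0.085292, -0.009011))
  m=0: (0.661353, -0.000000) × (0.266470, 0.000000) = (0.176231, 0.000000)  (running Σ = (0.090939, -0.009011))
  m=1: (0.001671, 0.363010) × (0.013918, 0.172543) = (-0.062612, 0.005341)  (running Σ = (0.028327, -0.003670))
  m=2: (-0.086504, 0.000796) × (0.287636, -0.046707) = (-0.024844, 0.004269)  (running Σ = (0.003483, 0.000599))
  m=3: (-0.000164, -0.011874) × (0.037333, 0.151593) = (0.001794, -0.000468)  (running Σ = (0.005276, 0.000131))
  m=4: (0.000917, -0.000017) × (0.406183, -0.135487) = (0.000370, -0.000131)  (running Σ = (0.005647, 0.000000))
Accumulated sum (0.005647, 0.000000); after 4π/(2l+1) scaling, (0.007884, 0.000000) ⇒ P_4 = 0.007884

0.007884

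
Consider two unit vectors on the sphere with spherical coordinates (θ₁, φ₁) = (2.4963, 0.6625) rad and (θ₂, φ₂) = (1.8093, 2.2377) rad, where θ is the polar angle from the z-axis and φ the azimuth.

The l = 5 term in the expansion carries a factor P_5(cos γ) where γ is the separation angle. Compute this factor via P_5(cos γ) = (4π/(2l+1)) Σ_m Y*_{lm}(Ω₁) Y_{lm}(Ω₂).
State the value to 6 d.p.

Expand P_5 via completeness: Σ_{m} conj(Y_{5,m}) at Ω₁ times Y_{5,m} at Ω₂ —
  term(m=-5) = -0.000323-0.014681i   from Y*(Ω₁)=-0.035992-0.006212i, Y(Ω₂)=+0.077087+0.394596i
  term(m=-4) = +0.047419-0.000835i   from Y*(Ω₁)=+0.135256-0.072421i, Y(Ω₂)=+0.275042+0.141091i
  term(m=-3) = -0.000745-0.056398i   from Y*(Ω₁)=-0.144525+0.326518i, Y(Ω₂)=-0.143584+0.065836i
  term(m=-2) = +0.141017-0.001242i   from Y*(Ω₁)=-0.109025-0.434591i, Y(Ω₂)=-0.073894+0.305944i
  term(m=-1) = -0.000046-0.010548i   from Y*(Ω₁)=+0.094089+0.073400i, Y(Ω₂)=-0.054677-0.069455i
  term(m=+0) = -0.116963+0.000000i   from Y*(Ω₁)=+0.374982-0.000000i, Y(Ω₂)=-0.311917+0.000000i
  term(m=+1) = -0.000046+0.010548i   from Y*(Ω₁)=-0.094089+0.073400i, Y(Ω₂)=+0.054677-0.069455i
  term(m=+2) = +0.141017+0.001242i   from Y*(Ω₁)=-0.109025+0.434591i, Y(Ω₂)=-0.073894-0.305944i
  term(m=+3) = -0.000745+0.056398i   from Y*(Ω₁)=+0.144525+0.326518i, Y(Ω₂)=+0.143584+0.065836i
  term(m=+4) = +0.047419+0.000835i   from Y*(Ω₁)=+0.135256+0.072421i, Y(Ω₂)=+0.275042-0.141091i
  term(m=+5) = -0.000323+0.014681i   from Y*(Ω₁)=+0.035992-0.006212i, Y(Ω₂)=-0.077087+0.394596i
Σ over m = +0.257679+0.000000i; ×(4π/11) → +0.294372+0.000000i. Real part: 0.294372

0.294372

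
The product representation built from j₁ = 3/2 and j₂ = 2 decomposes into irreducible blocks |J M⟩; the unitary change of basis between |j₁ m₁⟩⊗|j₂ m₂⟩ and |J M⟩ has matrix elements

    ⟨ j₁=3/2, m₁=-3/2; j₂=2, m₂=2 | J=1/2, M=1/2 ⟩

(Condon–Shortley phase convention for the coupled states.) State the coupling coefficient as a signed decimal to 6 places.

−√(2/5) ≈ -0.632456

√[2·3!0!1!/5! · 0!3!4!0!1!0!] = √(72/5)
  +(−1)^3/∏(3,0,0,1,0,0)! = -1/6  (running -1/6)
⟨..|..⟩ = √(72/5)·(-1/6) = -0.632456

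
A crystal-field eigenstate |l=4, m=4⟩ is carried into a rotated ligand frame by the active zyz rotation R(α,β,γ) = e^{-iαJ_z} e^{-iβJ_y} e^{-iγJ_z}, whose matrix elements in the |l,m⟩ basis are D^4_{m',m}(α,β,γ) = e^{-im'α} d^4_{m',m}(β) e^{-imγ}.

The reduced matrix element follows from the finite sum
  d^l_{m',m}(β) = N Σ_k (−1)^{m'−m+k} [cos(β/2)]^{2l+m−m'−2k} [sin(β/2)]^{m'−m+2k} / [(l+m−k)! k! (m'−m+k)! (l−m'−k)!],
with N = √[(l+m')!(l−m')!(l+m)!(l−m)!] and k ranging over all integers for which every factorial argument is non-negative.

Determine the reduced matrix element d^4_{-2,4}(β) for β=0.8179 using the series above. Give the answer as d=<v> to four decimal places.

d^4_{-2,4}(β=0.8179) via the finite sum:
Half-angle: c=0.917539, s=0.397646. N=√(2·720·40320·1)=7619.763776
The bounds max(0,m−m')=6 and min(l+m,l−m')=6 give 1 term
  k=6: (−1)^0·7619.7638/(1440)·0.9175^2·0.3976^6 = +0.017612
d^4_{-2,4}(0.8179) = +0.017612

d=0.0176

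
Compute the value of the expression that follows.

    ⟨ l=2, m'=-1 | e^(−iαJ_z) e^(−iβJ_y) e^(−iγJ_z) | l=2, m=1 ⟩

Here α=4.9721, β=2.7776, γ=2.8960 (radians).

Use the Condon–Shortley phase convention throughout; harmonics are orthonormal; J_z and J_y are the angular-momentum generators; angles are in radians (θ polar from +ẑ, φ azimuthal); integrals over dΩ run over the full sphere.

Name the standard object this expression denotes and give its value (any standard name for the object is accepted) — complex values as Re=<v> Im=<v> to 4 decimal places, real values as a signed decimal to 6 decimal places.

This is a Wigner D-matrix element — the rotation-matrix element ⟨l m'| R(α,β,γ) |l m⟩ in the angular-momentum basis.
D^2_{-1,1}(4.9721,2.7776,2.8960) = e^{-i·-1·4.9721}·d^2_{-1,1}(2.7776)·e^{-i·1·2.8960}. Compute d first:
c=cos(2.777600/2)=0.180993, s=sin(2.777600/2)=0.983484; N=√[1·6·6·1]=6.000000
The bounds max(0,m−m')=2 and min(l+m,l−m')=3 give 2 terms
  k=2: (−1)^0·6.0000/(2)·0.1810^2·0.9835^2 = +0.095056
  k=3: (−1)^1·6.0000/(6)·0.1810^0·0.9835^4 = -0.935556
d^2_{-1,1}(2.7776) = +0.095056 -0.935556 = -0.840500
Attach z-rotation phases: D = e^{-i(-1)(4.9721)}·(-0.840500)·e^{-i(1)(2.8960)} = +0.406863-0.735460i

Wigner D-matrix element, Re=0.4069 Im=-0.7355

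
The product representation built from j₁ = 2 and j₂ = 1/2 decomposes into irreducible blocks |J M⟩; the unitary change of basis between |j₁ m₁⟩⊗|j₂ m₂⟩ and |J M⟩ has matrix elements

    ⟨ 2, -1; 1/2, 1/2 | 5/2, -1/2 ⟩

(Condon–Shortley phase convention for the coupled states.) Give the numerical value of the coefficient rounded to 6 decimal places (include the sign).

+√(2/5) ≈ +0.632456

triangle: 0!·4!·1!/6! = 24/720
(j±m)!: 1!·3!·1!·0!·2!·3! = 72
prefactor² = (2J+1)·Δ·N² = 72/5
  k=0: +1/(0!·0!·3!·1!·1!·0!) = 1/6
Σ = 1/6  ⇒  CG² = 72/5·(1/6)² = 2/5
CG = +√(2/5) = +0.632456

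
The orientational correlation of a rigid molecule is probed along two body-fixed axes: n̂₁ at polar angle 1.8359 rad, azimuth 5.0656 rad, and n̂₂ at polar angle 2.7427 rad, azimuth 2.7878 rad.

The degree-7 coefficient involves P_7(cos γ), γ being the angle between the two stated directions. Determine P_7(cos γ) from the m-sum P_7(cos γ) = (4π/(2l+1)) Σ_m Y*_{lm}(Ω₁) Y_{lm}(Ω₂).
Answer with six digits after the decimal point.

0.004450

Expand P_7 via completeness: Σ_{m} conj(Y_{7,m}) at Ω₁ times Y_{7,m} at Ω₂ —
  m=-7: Y*=(-0.241823, -0.305790)  Y=(0.000525, -0.000411)  product (-0.000253, -0.000061)
  m=-6: Y*=(-0.206482, 0.337940)  Y=(0.003103, -0.005040)  product (0.001062, 0.002089)
  m=-5: Y*=(-0.032412, -0.006410)  Y=(0.006410, -0.031921)  product (-0.000412, 0.000994)
  m=-4: Y*=(0.055291, 0.347133)  Y=(-0.019175, -0.122216)  product (0.041365, -0.013414)
  m=-3: Y*=(0.074319, -0.041684)  Y=(-0.158267, -0.283330)  product (-0.023573, -0.014459)
  m=-2: Y*=(0.235901, 0.201300)  Y=(-0.408310, -0.349243)  product (-0.026018, -0.164580)
  m=-1: Y*=(0.044216, -0.119932)  Y=(-0.357971, -0.132210)  product (-0.031684, 0.037087)
  m=+0: Y*=(0.295252, -0.000000)  Y=(0.285643, 0.000000)  product (0.084337, 0.000000)
  m=+1: Y*=(-0.044216, -0.119932)  Y=(0.357971, -0.132210)  product (-0.031684, -0.037087)
  m=+2: Y*=(0.235901, -0.201300)  Y=(-0.408310, 0.349243)  product (-0.026018, 0.164580)
  m=+3: Y*=(-0.074319, -0.041684)  Y=(0.158267, -0.283330)  product (-0.023573, 0.014459)
  m=+4: Y*=(0.055291, -0.347133)  Y=(-0.019175, 0.122216)  product (0.041365, 0.013414)
  m=+5: Y*=(0.032412, -0.006410)  Y=(-0.006410, -0.031921)  product (-0.000412, -0.000994)
  m=+6: Y*=(-0.206482, -0.337940)  Y=(0.003103, 0.005040)  product (0.001062, -0.002089)
  m=+7: Y*=(0.241823, -0.305790)  Y=(-0.000525, -0.000411)  product (-0.000253, 0.000061)
Accumulated sum (0.005312, -0.000000); after 4π/(2l+1) scaling, (0.004450, -0.000000) ⇒ P_7 = 0.004450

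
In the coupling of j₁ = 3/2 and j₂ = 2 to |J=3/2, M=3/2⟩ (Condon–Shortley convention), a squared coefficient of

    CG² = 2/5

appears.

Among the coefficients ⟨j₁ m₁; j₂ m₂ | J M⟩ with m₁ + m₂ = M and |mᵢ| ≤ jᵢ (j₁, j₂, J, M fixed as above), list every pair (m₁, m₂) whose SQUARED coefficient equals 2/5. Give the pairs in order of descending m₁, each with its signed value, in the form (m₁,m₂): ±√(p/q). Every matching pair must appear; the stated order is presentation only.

(1/2,1): −√(2/5); (-1/2,2): +√(2/5)

Admissible pairs with m₁+m₂ = M = 3/2: (-1/2,2), (1/2,1), (3/2,0)
  (m₁,m₂)=(3/2,0): CG² = 1/5, CG = +√(1/5)
  (m₁,m₂)=(1/2,1): CG² = 2/5, CG = −√(2/5)   ← matches the target
  (m₁,m₂)=(-1/2,2): CG² = 2/5, CG = +√(2/5)   ← matches the target
Pairs with CG² = 2/5: (1/2,1): −√(2/5); (-1/2,2): +√(2/5)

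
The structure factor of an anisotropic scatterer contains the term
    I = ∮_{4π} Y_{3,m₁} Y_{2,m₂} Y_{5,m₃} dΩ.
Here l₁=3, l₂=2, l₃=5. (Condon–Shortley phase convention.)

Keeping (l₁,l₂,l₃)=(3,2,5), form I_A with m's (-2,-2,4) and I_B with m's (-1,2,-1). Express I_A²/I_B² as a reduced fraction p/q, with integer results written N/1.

l's match ⇒ only the (l;m) 3-j factors differ between A and B.
A: triangle coeff Δ(3,2,5) = 1/2310; Σ_t [0,0]: t=0:+1/2880 = 1/2880; (3j)²=3/55 [(3 2 5; -2 -2 4)], sign=-1
B: triangle coeff Δ(3,2,5) = 1/2310; Σ_t [0,0]: t=0:+1/1152 = 1/1152; (3j)²=1/154 [(3 2 5; -1 2 -1)], sign=+1
I_A²/I_B² = (3/55)/(1/154) = 42/5

42/5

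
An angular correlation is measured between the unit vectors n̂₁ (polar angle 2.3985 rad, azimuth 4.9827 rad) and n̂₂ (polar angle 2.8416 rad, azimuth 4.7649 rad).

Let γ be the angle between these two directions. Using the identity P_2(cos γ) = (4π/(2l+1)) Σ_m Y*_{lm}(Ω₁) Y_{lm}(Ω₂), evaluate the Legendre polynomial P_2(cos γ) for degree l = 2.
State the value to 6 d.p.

Summing Y*_{l m}(θ₁,φ₁)·Y_{l m}(θ₂,φ₂) over m ∈ [−2, 2]; prefactor 4π/(2·2+1) = 2.513274:
  m=-2: (-0.15160 - 0.09100j) × (-0.03355 + 0.00354j) = 0.00541 + 0.00252j  (running Σ = 0.00541 + 0.00252j)
  m=-1: (-0.10278 + 0.37092j) × (-0.01145 - 0.21780j) = 0.08196 + 0.01814j  (running Σ = 0.08737 + 0.02066j)
  m=0: (0.19768 + 0.00000j) × (0.54816 + 0.00000j) = 0.10836 + 0.00000j  (running Σ = 0.19573 + 0.02066j)
  m=1: (0.10278 + 0.37092j) × (0.01145 - 0.21780j) = 0.08196 - 0.01814j  (running Σ = 0.27769 + 0.00252j)
  m=2: (-0.15160 + 0.09100j) × (-0.03355 - 0.00354j) = 0.00541 - 0.00252j  (running Σ = 0.28310 + 0.00000j)
Σ over m = 0.28310 + 0.00000j; ×(4π/5) → 0.71150 + 0.00000j. Real part: 0.711502

0.711502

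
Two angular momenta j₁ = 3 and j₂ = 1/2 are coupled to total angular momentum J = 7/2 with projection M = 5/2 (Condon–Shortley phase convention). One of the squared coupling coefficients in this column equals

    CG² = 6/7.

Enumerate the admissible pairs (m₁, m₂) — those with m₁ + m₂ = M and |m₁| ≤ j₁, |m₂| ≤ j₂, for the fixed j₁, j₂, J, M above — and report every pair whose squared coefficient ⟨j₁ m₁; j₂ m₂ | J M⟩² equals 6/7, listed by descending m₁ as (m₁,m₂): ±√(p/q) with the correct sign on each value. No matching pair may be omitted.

Admissible pairs with m₁+m₂ = M = 5/2: (2,1/2), (3,-1/2)
  (m₁,m₂)=(3,-1/2): CG² = 1/7, CG = +√(1/7)
  (m₁,m₂)=(2,1/2): CG² = 6/7, CG = +√(6/7)   ← matches the target
Pairs with CG² = 6/7: (2,1/2): +√(6/7)

(2,1/2): +√(6/7)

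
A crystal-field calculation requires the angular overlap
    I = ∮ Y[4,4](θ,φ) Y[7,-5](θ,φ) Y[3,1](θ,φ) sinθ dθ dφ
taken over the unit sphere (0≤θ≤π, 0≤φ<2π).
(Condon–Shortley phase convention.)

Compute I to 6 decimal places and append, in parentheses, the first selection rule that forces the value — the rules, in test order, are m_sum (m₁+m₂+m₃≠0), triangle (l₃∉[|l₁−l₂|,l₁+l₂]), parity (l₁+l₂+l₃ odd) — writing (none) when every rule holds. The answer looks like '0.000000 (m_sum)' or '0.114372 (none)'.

-0.149912 (none)

Rules hold: Σm=0, L=14 even, 3≤3≤11.
N = 9·15·7 = 945
Δ = 8!·0!·6!/15! = 1/45045
Racah Σ t=4..4: t=4:+1/20736 = 1/20736
⇒ 3j(4 7 3; 0 0 0)² = 35/1287, sgn -1
Racah Σ t=0..0: t=0:+1/1935360 = 1/1935360
⇒ 3j(4 7 3; 4 -5 1)² = 1/91, sgn +1
4πI² = N·(3j₀)²·(3jₘ)² = 525/1859
I = -1·√(0.28241/4π) = -0.14991153
No selection rule forces the value: the integral is nonzero (none).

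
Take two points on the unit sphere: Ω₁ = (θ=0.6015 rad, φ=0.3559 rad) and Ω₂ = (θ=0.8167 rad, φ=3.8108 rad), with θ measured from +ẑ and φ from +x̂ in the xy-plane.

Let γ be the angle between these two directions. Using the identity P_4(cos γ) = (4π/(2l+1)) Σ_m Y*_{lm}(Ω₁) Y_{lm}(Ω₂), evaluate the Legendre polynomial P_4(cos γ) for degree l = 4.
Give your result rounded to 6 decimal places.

Addition theorem: P_4(cos γ) = (4π/9) Σ_m Y*_{lm}(Ω₁) Y_{lm}(Ω₂), m = −4…4:
  [-4]  conj(Y_{4,-4})(Ω₁) = 0.00666 + 0.04489j ; Y_{4,-4}(Ω₂) = -0.11166 - 0.05599j ; Δ = 0.00177 - 0.00538j
  [-3]  conj(Y_{4,-3})(Ω₁) = 0.09016 + 0.16383j ; Y_{4,-3}(Ω₂) = 0.14039 + 0.30068j ; Δ = -0.03660 + 0.05011j
  [-2]  conj(Y_{4,-2})(Ω₁) = 0.30485 + 0.26298j ; Y_{4,-2}(Ω₂) = 0.09336 - 0.39450j ; Δ = 0.13221 - 0.09571j
  [-1]  conj(Y_{4,-1})(Ω₁) = 0.36381 + 0.13524j ; Y_{4,-1}(Ω₂) = -0.05204 + 0.04116j ; Δ = -0.02450 + 0.00794j
  [+0]  conj(Y_{4,0})(Ω₁) = -0.12904 + 0.00000j ; Y_{4,0}(Ω₂) = -0.35673 + 0.00000j ; Δ = 0.04603 + 0.00000j
  [+1]  conj(Y_{4,1})(Ω₁) = -0.36381 + 0.13524j ; Y_{4,1}(Ω₂) = 0.05204 + 0.04116j ; Δ = -0.02450 - 0.00794j
  [+2]  conj(Y_{4,2})(Ω₁) = 0.30485 - 0.26298j ; Y_{4,2}(Ω₂) = 0.09336 + 0.39450j ; Δ = 0.13221 + 0.09571j
  [+3]  conj(Y_{4,3})(Ω₁) = -0.09016 + 0.16383j ; Y_{4,3}(Ω₂) = -0.14039 + 0.30068j ; Δ = -0.03660 - 0.05011j
  [+4]  conj(Y_{4,4})(Ω₁) = 0.00666 - 0.04489j ; Y_{4,4}(Ω₂) = -0.11166 + 0.05599j ; Δ = 0.00177 + 0.00538j
Total Σ_m = 0.19179 - 0.00000j. Multiply by 1.396263: 0.26779 - 0.00000j. P_4(cos γ) = 0.267788

0.267788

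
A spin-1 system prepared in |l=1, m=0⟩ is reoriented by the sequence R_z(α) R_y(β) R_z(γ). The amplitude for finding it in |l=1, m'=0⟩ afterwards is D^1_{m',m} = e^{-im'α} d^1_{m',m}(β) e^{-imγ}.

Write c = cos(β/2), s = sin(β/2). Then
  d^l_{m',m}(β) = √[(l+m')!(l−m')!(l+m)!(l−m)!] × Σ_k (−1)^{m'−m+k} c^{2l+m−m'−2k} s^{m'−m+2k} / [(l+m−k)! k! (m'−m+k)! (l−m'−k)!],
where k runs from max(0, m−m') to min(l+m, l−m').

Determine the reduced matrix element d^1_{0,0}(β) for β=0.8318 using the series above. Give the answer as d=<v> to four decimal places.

d^1_{0,0}(β=0.8318) via the finite sum:
c=cos(0.831800/2)=0.914753, s=sin(0.831800/2)=0.404013; N=√[1·1·1·1]=1.000000
k: max(0,(0)−(0))=0 … min(1+(0),1−(0))=1
  k=0: (−1)^0·1.0000/(1)·0.9148^2·0.4040^0 = +0.836773
  k=1: (−1)^1·1.0000/(1)·0.9148^0·0.4040^2 = -0.163227
d^1_{0,0}(0.8318) = +0.836773 -0.163227 = +0.673546

d=0.6735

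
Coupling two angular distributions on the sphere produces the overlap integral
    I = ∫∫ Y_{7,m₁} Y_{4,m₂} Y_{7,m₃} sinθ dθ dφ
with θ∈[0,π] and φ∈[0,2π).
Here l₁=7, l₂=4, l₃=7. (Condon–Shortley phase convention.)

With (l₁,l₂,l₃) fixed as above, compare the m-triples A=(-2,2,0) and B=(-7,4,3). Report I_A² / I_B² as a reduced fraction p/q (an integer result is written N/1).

6627/1001

Shared (l₁,l₂,l₃)=(7,4,7): N and (l;000)² cancel in I_A²/I_B².
A: Δ = 4!·10!·4!/19! = 1/58198140; Racah Σ t=2..4: t=2:+1/2903040 t=3:−1/622080 t=4:+1/1382400 = -47/87091200; ⇒ 3j(7 4 7; -2 2 0)² = 2209/277134, sgn +1
B: Δ = 4!·10!·4!/19! = 1/58198140; Racah Σ t=4..4: t=4:+1/2090188800 = 1/2090188800; ⇒ 3j(7 4 7; -7 4 3)² = 7/5814, sgn +1
I_A²/I_B² = (2209/277134)/(7/5814) = 6627/1001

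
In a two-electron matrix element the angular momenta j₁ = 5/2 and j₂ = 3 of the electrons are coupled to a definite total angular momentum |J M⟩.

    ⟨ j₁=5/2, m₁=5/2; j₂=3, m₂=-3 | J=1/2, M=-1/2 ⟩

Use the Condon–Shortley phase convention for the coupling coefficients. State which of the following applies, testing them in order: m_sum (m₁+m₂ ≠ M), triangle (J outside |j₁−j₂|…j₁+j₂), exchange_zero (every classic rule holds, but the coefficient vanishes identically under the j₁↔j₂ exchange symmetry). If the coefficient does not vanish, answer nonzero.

nonzero

m-sum: m₁+m₂ = 5/2+(-3) = -1/2, M = -1/2  ✓
triangle: |j₁−j₂| = 1/2 ≤ J = 1/2 ≤ j₁+j₂ = 11/2  ✓
exchange: j₁≠j₂ or m₁≠m₂ — the exchange symmetry imposes no constraint here
value check: CG = +√(2/7) = +0.534522 ≠ 0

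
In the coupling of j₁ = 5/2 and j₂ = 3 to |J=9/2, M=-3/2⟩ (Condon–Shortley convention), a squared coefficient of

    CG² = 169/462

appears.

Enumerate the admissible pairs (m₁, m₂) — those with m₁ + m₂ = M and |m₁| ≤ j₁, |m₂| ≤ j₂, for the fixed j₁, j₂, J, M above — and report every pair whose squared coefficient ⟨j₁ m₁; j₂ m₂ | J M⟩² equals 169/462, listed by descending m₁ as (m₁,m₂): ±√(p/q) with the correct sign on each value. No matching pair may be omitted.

(1/2,-2): +√(169/462)

Admissible pairs with m₁+m₂ = M = -3/2: (-5/2,1), (-3/2,0), (-1/2,-1), (1/2,-2), (3/2,-3)
  (m₁,m₂)=(3/2,-3): CG² = 8/77, CG = +√(8/77)
  (m₁,m₂)=(1/2,-2): CG² = 169/462, CG = +√(169/462)   ← matches the target
  (m₁,m₂)=(-1/2,-1): CG² = 5/231, CG = +√(5/231)
  (m₁,m₂)=(-3/2,0): CG² = 45/154, CG = −√(45/154)
  (m₁,m₂)=(-5/2,1): CG² = 50/231, CG = −√(50/231)
Pairs with CG² = 169/462: (1/2,-2): +√(169/462)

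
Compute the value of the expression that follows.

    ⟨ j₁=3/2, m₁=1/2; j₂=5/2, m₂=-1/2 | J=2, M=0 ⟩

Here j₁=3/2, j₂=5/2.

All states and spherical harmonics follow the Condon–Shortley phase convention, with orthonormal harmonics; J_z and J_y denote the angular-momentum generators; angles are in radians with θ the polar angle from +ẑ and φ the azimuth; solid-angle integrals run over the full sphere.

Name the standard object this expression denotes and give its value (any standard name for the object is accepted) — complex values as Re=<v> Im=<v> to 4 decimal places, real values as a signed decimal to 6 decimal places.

Clebsch–Gordan coefficient, −√(1/14) ≈ -0.267261

This is a Clebsch–Gordan (vector-coupling) coefficient.
j₁+j₂−J=2  J+j₁−j₂=1  J−j₁+j₂=3  j₁+j₂+J+1=7
(j₁±m₁, j₂±m₂, J±M) = (2,1,2,3,2,2)
P² = 8/7
sum k=0..1:
  [0] +1/4 = 1/4
  [1] −1/2 = -1/2
S = -1/4
C² = P²·S² = 1/14 ; C = -0.267261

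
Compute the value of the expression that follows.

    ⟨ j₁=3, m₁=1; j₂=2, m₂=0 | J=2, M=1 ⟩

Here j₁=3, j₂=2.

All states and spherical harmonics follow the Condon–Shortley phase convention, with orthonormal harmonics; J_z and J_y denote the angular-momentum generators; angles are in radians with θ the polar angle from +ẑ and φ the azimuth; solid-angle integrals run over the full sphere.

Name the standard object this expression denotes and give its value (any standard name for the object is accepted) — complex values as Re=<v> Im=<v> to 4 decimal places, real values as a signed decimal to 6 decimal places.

This is a Clebsch–Gordan (vector-coupling) coefficient.
√[5·3!3!1!/8! · 4!2!2!2!3!1!] = √(36/7)
  +(−1)^1/∏(1,2,1,1,2,0)! = -1/4  (running -1/4)
  +(−1)^2/∏(2,1,0,0,3,1)! = 1/12  (running -1/6)
⟨..|..⟩ = √(36/7)·(-1/6) = -0.377964

Clebsch–Gordan coefficient, −√(1/7) ≈ -0.377964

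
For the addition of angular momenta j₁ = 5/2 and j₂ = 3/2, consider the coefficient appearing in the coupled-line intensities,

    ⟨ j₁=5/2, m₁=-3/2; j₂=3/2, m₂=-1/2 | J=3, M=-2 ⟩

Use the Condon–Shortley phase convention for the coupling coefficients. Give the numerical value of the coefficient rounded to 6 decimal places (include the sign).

−√(1/12) = -0.288675

√[7·1!4!2!/8! · 1!4!1!2!1!5!] = √(48)
  +(−1)^0/∏(0,1,4,1,0,1)! = 1/24  (running 1/24)
  +(−1)^1/∏(1,0,3,0,1,2)! = -1/12  (running -1/24)
⟨..|..⟩ = √(48)·(-1/24) = -0.288675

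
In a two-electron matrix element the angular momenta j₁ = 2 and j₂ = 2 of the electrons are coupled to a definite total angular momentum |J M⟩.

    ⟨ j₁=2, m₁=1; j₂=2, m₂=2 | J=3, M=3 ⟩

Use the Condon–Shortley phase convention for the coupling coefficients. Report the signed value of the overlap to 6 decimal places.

−√(1/2) = -0.707107

triangle: 1!·3!·3!/8! = 36/40320
(j±m)!: 3!·1!·4!·0!·6!·0! = 103680
prefactor² = (2J+1)·Δ·N² = 648
  k=1: −1/(1!·0!·0!·3!·3!·0!) = -1/36
Σ = -1/36  ⇒  CG² = 648·(-1/36)² = 1/2
CG = −√(1/2) = -0.707107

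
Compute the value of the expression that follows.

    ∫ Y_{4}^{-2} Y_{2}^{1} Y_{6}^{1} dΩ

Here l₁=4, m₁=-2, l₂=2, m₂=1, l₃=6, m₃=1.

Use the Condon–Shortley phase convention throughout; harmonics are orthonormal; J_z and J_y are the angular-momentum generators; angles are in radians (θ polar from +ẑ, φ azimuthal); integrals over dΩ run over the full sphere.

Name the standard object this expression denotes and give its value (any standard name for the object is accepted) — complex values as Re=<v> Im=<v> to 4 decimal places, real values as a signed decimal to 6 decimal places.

This is a Gaunt coefficient — the integral of a triple product of spherical harmonics over the sphere.
Checks pass: Σm=0; 12 even; l₃=6∈[2,6].
(2·4+1)(2·2+1)(2·6+1) = 585
Δ: 0! 8! 4! / 13! → 1/6435
sum: t=0:+1/2304 = 1/2304
3j²(4 2 6; 0 0 0) = Δ·Π!·Σ² = 5/143  (sign +1)
sum: t=0:+1/8640 = 1/8640
3j²(4 2 6; -2 1 1) = Δ·Π!·Σ² = 14/1287  (sign -1)
combine: 4πI² = 585·5/143·14/1287 = 350/1573
take √, sign -1: I = -0.13306527

Gaunt coefficient, -0.133065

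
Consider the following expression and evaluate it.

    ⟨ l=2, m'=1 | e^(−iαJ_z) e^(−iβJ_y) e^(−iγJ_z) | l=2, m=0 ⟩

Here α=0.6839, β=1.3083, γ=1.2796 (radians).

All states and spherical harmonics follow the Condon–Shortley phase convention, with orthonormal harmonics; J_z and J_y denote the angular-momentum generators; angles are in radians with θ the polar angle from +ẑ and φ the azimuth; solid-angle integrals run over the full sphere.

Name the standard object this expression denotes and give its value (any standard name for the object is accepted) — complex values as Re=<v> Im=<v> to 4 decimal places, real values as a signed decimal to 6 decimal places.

Wigner D-matrix element, Re=-0.2379 Im=0.1939

This is a Wigner D-matrix element — the rotation-matrix element ⟨l m'| R(α,β,γ) |l m⟩ in the angular-momentum basis.
D^2_{1,0}(0.6839,1.3083,1.2796) = e^{-i·1·0.6839}·d^2_{1,0}(1.3083)·e^{-i·0·1.2796}. Compute d first:
With c≡cos(β/2)=0.793565 and s≡sin(β/2)=0.608485, N=[6·1·2·2]^{1/2}=4.898979
k∈{0,1} keeps every argument non-negative
  k=0: (−1)^1·4.8990/(2)·0.7936^3·0.6085^1 = -0.744858
  k=1: (−1)^2·4.8990/(2)·0.7936^1·0.6085^3 = +0.437933
d^2_{1,0}(1.3083) = -0.744858 +0.437933 = -0.306925
D = (+0.775115-0.631821i)·(-0.306925)·(+1.000000+0.000000i) = -0.237902+0.193922i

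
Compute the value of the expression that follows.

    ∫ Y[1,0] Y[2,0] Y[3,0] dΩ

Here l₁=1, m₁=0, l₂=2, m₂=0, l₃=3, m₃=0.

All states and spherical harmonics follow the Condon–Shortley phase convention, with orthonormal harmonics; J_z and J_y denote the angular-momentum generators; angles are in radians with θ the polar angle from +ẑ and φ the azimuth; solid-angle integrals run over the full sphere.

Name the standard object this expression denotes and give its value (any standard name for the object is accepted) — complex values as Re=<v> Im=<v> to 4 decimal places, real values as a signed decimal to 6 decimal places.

Gaunt coefficient, +0.247767

This is a Gaunt coefficient — the integral of a triple product of spherical harmonics over the sphere.
m-sum 0 ✓  L=6 even ✓  1≤3≤3 ✓
Π(2lᵢ+1) = 3×5×7 = 105
triangle coeff Δ(1,2,3) = 1/105
Σ_t [0,0]: t=0:+1/4 = 1/4
(3j)²=3/35 [(1 2 3; 0 0 0)], sign=-1
(m-triple is (0,0,0) — same symbol as above.)
⇒ 4πI² = 27/35
I = (+1)√(27/35/(4π)) = 0.24776670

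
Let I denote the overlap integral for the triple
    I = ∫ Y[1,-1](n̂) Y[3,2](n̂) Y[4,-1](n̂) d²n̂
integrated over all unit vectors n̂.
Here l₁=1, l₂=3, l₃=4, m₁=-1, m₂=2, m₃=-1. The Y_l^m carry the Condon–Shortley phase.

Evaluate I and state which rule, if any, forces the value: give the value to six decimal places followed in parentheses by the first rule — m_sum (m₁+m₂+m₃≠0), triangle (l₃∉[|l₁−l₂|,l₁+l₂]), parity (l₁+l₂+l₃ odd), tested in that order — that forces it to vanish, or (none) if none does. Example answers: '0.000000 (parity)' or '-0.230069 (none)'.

m-sum 0 ✓  L=8 even ✓  2≤4≤4 ✓
Π(2lᵢ+1) = 3×7×9 = 189
triangle coeff Δ(1,3,4) = 1/252
Σ_t [0,0]: t=0:+1/36 = 1/36
(3j)²=4/63 [(1 3 4; 0 0 0)], sign=+1
Σ_t [0,0]: t=0:+1/240 = 1/240
(3j)²=1/84 [(1 3 4; -1 2 -1)], sign=-1
⇒ 4πI² = 1/7
I = (-1)√(1/7/(4π)) = -0.10662181
No selection rule forces the value: the integral is nonzero (none).

-0.106622 (none)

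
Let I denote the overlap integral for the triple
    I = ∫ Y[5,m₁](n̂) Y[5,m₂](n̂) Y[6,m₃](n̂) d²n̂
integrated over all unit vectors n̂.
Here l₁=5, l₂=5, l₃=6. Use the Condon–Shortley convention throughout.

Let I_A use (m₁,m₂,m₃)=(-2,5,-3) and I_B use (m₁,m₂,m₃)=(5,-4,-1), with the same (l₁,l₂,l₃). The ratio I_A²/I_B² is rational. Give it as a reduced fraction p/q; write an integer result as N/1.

l's match ⇒ only the (l;m) 3-j factors differ between A and B.
A: triangle coeff Δ(5,5,6) = 1/28588560; Σ_t [4,4]: t=4:+1/622080 = 1/622080; (3j)²=105/4862 [(5 5 6; -2 5 -3)], sign=-1
B: triangle coeff Δ(5,5,6) = 1/28588560; Σ_t [0,0]: t=0:+1/2073600 = 1/2073600; (3j)²=63/9724 [(5 5 6; 5 -4 -1)], sign=-1
I_A²/I_B² = (105/4862)/(63/9724) = 10/3

10/3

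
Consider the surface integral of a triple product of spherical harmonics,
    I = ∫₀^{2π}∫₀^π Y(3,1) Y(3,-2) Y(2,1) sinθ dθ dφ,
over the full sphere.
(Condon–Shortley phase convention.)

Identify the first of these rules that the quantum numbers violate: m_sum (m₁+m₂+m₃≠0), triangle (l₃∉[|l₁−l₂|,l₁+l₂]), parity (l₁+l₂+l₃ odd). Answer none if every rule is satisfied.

none

azimuthal sum: 1 − 2 + 1 = 0  ✓
0 ≤ 2 ≤ 6 (triangle on l)  ✓
L = 3 + 3 + 2 = 8 (even)  ✓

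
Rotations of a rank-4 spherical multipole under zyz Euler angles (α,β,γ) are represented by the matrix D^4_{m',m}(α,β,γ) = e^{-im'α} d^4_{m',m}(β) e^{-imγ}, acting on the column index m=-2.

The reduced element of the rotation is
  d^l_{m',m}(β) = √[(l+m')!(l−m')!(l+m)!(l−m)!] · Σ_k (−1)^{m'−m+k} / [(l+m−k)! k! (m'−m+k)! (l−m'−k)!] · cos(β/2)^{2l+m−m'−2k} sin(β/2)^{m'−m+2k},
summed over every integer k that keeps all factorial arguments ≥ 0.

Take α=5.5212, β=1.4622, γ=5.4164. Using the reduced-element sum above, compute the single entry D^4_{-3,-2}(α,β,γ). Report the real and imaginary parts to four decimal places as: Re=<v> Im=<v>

Re=0.2858 Im=-0.3442

First d^4_{-3,-2}(β=1.4622), then the phase factors e^{-i(-3)α} and e^{-i(-2)γ}:
Half-angle: c=0.744440, s=0.667689. N=√(1·5040·2·720)=2693.993318
Admissible k: 1..2 (factorial args all ≥0)
  k=1: (−1)^0·2693.9933/(720)·0.7444^7·0.6677^1 = +0.316554
  k=2: (−1)^1·2693.9933/(240)·0.7444^5·0.6677^3 = -0.763937
d^4_{-3,-2}(1.4622) = +0.316554 -0.763937 = -0.447383
D = (-0.655738-0.754989i)·(-0.447383)·(-0.162056-0.986781i) = +0.285762-0.344226i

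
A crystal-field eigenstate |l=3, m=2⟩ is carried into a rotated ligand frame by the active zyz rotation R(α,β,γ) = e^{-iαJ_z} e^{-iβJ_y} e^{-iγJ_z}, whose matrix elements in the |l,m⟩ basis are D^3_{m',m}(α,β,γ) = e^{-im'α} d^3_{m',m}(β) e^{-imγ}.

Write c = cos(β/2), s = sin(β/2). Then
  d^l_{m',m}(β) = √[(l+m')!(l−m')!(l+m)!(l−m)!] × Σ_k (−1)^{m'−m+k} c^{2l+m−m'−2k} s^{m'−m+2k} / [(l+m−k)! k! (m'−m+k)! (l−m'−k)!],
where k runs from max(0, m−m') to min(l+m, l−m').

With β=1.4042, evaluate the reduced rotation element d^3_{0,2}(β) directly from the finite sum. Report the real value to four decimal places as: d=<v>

d=0.2208

d^3_{0,2}(β=1.4042) via the finite sum:
c=cos(1.404200/2)=0.763488, s=sin(1.404200/2)=0.645822; N=√[6·6·120·1]=65.726707
k∈{2,3} keeps every argument non-negative
  k=2: (−1)^0·65.7267/(12)·0.7635^4·0.6458^2 = +0.776238
  k=3: (−1)^1·65.7267/(12)·0.7635^2·0.6458^4 = -0.555414
d^3_{0,2}(1.4042) = +0.776238 -0.555414 = +0.220824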